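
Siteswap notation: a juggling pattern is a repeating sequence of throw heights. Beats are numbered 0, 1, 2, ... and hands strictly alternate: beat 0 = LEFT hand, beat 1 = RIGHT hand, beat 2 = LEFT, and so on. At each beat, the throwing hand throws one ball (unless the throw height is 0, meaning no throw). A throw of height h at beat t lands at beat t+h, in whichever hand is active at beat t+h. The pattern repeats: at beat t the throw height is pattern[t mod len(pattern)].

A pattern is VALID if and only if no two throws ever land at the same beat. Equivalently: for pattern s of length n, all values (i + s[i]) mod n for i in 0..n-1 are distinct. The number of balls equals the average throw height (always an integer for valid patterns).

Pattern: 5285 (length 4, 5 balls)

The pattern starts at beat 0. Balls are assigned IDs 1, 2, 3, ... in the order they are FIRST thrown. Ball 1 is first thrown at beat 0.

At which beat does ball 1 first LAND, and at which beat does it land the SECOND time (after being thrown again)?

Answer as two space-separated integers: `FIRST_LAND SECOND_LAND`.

Answer: 5 7

Derivation:
Beat 0 (L): throw ball1 h=5 -> lands@5:R; in-air after throw: [b1@5:R]
Beat 1 (R): throw ball2 h=2 -> lands@3:R; in-air after throw: [b2@3:R b1@5:R]
Beat 2 (L): throw ball3 h=8 -> lands@10:L; in-air after throw: [b2@3:R b1@5:R b3@10:L]
Beat 3 (R): throw ball2 h=5 -> lands@8:L; in-air after throw: [b1@5:R b2@8:L b3@10:L]
Beat 4 (L): throw ball4 h=5 -> lands@9:R; in-air after throw: [b1@5:R b2@8:L b4@9:R b3@10:L]
Beat 5 (R): throw ball1 h=2 -> lands@7:R; in-air after throw: [b1@7:R b2@8:L b4@9:R b3@10:L]
Beat 6 (L): throw ball5 h=8 -> lands@14:L; in-air after throw: [b1@7:R b2@8:L b4@9:R b3@10:L b5@14:L]
Beat 7 (R): throw ball1 h=5 -> lands@12:L; in-air after throw: [b2@8:L b4@9:R b3@10:L b1@12:L b5@14:L]
Ball 1: thrown@0 h=5 -> first land @5; rethrown@5 h=2 -> second land @7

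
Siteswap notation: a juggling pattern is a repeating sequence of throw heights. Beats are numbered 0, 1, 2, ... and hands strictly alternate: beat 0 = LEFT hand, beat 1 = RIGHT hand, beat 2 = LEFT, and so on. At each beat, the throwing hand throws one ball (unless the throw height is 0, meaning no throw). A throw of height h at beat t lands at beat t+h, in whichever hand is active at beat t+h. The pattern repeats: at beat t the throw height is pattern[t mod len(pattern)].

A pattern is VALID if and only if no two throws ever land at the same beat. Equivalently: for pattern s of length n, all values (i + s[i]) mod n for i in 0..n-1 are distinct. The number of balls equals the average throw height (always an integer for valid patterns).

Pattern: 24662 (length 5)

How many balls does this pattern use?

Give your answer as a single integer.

Answer: 4

Derivation:
Pattern = [2, 4, 6, 6, 2], length n = 5
  position 0: throw height = 2, running sum = 2
  position 1: throw height = 4, running sum = 6
  position 2: throw height = 6, running sum = 12
  position 3: throw height = 6, running sum = 18
  position 4: throw height = 2, running sum = 20
Total sum = 20; balls = sum / n = 20 / 5 = 4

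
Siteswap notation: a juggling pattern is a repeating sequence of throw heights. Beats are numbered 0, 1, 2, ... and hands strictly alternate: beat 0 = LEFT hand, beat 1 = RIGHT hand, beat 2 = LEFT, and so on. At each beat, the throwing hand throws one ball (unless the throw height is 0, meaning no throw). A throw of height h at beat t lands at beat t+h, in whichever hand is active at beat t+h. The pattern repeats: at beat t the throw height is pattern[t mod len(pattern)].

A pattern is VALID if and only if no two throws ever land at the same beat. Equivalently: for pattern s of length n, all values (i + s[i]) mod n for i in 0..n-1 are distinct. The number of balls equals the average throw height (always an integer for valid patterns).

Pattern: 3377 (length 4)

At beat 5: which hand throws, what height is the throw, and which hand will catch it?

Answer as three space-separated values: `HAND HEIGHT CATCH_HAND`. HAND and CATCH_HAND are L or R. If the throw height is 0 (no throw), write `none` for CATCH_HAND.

Beat 5: 5 mod 2 = 1, so hand = R
Throw height = pattern[5 mod 4] = pattern[1] = 3
Lands at beat 5+3=8, 8 mod 2 = 0, so catch hand = L

Answer: R 3 L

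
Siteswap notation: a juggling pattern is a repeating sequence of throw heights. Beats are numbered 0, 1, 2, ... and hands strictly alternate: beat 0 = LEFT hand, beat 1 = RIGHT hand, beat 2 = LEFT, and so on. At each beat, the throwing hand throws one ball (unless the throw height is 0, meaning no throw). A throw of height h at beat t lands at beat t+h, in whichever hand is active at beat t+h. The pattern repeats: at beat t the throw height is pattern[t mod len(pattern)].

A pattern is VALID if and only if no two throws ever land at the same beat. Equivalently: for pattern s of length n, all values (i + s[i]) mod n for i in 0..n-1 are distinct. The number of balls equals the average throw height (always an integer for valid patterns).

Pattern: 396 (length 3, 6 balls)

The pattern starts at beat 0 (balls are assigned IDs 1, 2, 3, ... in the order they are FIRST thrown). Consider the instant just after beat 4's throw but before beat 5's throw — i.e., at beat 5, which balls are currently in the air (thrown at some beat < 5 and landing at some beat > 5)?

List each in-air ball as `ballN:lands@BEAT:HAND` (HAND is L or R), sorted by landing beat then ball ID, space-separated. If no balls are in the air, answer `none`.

Beat 0 (L): throw ball1 h=3 -> lands@3:R; in-air after throw: [b1@3:R]
Beat 1 (R): throw ball2 h=9 -> lands@10:L; in-air after throw: [b1@3:R b2@10:L]
Beat 2 (L): throw ball3 h=6 -> lands@8:L; in-air after throw: [b1@3:R b3@8:L b2@10:L]
Beat 3 (R): throw ball1 h=3 -> lands@6:L; in-air after throw: [b1@6:L b3@8:L b2@10:L]
Beat 4 (L): throw ball4 h=9 -> lands@13:R; in-air after throw: [b1@6:L b3@8:L b2@10:L b4@13:R]
Beat 5 (R): throw ball5 h=6 -> lands@11:R; in-air after throw: [b1@6:L b3@8:L b2@10:L b5@11:R b4@13:R]

Answer: ball1:lands@6:L ball3:lands@8:L ball2:lands@10:L ball4:lands@13:R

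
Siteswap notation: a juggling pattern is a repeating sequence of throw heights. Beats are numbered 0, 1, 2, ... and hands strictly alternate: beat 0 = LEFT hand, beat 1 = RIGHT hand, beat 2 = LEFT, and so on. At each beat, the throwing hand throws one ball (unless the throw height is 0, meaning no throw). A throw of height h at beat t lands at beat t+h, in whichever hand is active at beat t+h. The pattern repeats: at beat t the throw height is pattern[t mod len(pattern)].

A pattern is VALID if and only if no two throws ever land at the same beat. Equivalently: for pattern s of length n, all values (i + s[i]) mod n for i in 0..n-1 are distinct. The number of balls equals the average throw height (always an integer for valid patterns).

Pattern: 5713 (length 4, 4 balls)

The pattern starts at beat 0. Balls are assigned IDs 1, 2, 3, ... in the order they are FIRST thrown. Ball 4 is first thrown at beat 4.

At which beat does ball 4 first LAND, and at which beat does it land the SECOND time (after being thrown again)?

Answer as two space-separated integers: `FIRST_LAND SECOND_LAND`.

Answer: 9 16

Derivation:
Beat 0 (L): throw ball1 h=5 -> lands@5:R; in-air after throw: [b1@5:R]
Beat 1 (R): throw ball2 h=7 -> lands@8:L; in-air after throw: [b1@5:R b2@8:L]
Beat 2 (L): throw ball3 h=1 -> lands@3:R; in-air after throw: [b3@3:R b1@5:R b2@8:L]
Beat 3 (R): throw ball3 h=3 -> lands@6:L; in-air after throw: [b1@5:R b3@6:L b2@8:L]
Beat 4 (L): throw ball4 h=5 -> lands@9:R; in-air after throw: [b1@5:R b3@6:L b2@8:L b4@9:R]
Beat 5 (R): throw ball1 h=7 -> lands@12:L; in-air after throw: [b3@6:L b2@8:L b4@9:R b1@12:L]
Beat 6 (L): throw ball3 h=1 -> lands@7:R; in-air after throw: [b3@7:R b2@8:L b4@9:R b1@12:L]
Beat 7 (R): throw ball3 h=3 -> lands@10:L; in-air after throw: [b2@8:L b4@9:R b3@10:L b1@12:L]
Beat 8 (L): throw ball2 h=5 -> lands@13:R; in-air after throw: [b4@9:R b3@10:L b1@12:L b2@13:R]
Beat 9 (R): throw ball4 h=7 -> lands@16:L; in-air after throw: [b3@10:L b1@12:L b2@13:R b4@16:L]
Beat 10 (L): throw ball3 h=1 -> lands@11:R; in-air after throw: [b3@11:R b1@12:L b2@13:R b4@16:L]
Beat 11 (R): throw ball3 h=3 -> lands@14:L; in-air after throw: [b1@12:L b2@13:R b3@14:L b4@16:L]
Beat 12 (L): throw ball1 h=5 -> lands@17:R; in-air after throw: [b2@13:R b3@14:L b4@16:L b1@17:R]
Beat 13 (R): throw ball2 h=7 -> lands@20:L; in-air after throw: [b3@14:L b4@16:L b1@17:R b2@20:L]
Beat 14 (L): throw ball3 h=1 -> lands@15:R; in-air after throw: [b3@15:R b4@16:L b1@17:R b2@20:L]
Beat 15 (R): throw ball3 h=3 -> lands@18:L; in-air after throw: [b4@16:L b1@17:R b3@18:L b2@20:L]
Beat 16 (L): throw ball4 h=5 -> lands@21:R; in-air after throw: [b1@17:R b3@18:L b2@20:L b4@21:R]
Ball 4: thrown@4 h=5 -> first land @9; rethrown@9 h=7 -> second land @16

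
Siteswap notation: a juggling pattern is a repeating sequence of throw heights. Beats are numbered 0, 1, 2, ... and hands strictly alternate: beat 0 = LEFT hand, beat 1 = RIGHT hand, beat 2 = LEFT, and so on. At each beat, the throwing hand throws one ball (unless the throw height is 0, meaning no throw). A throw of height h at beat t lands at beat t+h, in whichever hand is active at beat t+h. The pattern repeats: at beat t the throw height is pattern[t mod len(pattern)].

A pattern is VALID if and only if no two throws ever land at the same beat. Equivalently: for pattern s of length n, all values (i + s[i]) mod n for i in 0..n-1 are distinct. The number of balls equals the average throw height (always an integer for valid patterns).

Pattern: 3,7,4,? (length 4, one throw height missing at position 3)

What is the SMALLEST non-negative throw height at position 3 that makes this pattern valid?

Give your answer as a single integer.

Answer: 2

Derivation:
i=0: (0 + 3) mod 4 = 3
i=1: (1 + 7) mod 4 = 0
i=2: (2 + 4) mod 4 = 2
i=3: s[i]=? (unknown)
Known residues: [0, 2, 3]; need a permutation of 0..3, so missing residue r = 1
Need (3 + s) mod 4 = 1; smallest s = (1 - 3) mod 4 = 2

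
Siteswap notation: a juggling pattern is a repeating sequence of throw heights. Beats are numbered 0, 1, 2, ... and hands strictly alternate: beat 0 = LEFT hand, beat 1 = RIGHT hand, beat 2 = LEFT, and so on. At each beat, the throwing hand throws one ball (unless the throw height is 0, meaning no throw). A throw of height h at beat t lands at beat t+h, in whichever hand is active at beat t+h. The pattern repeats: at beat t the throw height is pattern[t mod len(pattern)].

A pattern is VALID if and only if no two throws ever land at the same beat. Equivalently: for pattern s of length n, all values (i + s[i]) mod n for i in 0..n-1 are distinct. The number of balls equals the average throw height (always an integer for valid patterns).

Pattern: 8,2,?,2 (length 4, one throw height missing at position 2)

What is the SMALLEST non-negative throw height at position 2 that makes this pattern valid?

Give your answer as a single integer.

i=0: (0 + 8) mod 4 = 0
i=1: (1 + 2) mod 4 = 3
i=2: s[i]=? (unknown)
i=3: (3 + 2) mod 4 = 1
Known residues: [0, 1, 3]; need a permutation of 0..3, so missing residue r = 2
Need (2 + s) mod 4 = 2; smallest s = (2 - 2) mod 4 = 0

Answer: 0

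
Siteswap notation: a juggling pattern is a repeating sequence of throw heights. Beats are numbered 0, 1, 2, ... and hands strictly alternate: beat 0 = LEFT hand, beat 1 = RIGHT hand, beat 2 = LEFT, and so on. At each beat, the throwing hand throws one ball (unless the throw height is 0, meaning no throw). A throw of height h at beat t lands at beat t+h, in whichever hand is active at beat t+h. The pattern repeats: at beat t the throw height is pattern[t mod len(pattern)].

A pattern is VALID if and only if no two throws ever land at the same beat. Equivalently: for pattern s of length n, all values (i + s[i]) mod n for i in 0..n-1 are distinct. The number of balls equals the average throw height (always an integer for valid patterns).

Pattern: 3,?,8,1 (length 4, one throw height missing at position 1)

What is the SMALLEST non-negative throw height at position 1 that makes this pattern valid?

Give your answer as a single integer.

Answer: 0

Derivation:
i=0: (0 + 3) mod 4 = 3
i=1: s[i]=? (unknown)
i=2: (2 + 8) mod 4 = 2
i=3: (3 + 1) mod 4 = 0
Known residues: [0, 2, 3]; need a permutation of 0..3, so missing residue r = 1
Need (1 + s) mod 4 = 1; smallest s = (1 - 1) mod 4 = 0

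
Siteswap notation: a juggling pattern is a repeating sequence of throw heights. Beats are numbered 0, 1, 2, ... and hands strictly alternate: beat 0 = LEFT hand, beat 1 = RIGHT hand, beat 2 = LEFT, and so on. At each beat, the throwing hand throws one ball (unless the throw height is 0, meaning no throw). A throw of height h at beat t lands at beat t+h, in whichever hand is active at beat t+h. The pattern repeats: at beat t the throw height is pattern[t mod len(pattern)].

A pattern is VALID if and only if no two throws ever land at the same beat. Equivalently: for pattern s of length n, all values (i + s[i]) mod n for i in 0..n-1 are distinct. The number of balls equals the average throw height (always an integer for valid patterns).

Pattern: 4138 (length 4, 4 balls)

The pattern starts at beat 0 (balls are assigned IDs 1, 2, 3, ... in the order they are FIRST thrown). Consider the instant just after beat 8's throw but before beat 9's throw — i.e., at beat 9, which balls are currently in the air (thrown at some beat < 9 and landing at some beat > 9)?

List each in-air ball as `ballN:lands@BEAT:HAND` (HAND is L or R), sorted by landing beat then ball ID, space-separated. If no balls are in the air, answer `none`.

Beat 0 (L): throw ball1 h=4 -> lands@4:L; in-air after throw: [b1@4:L]
Beat 1 (R): throw ball2 h=1 -> lands@2:L; in-air after throw: [b2@2:L b1@4:L]
Beat 2 (L): throw ball2 h=3 -> lands@5:R; in-air after throw: [b1@4:L b2@5:R]
Beat 3 (R): throw ball3 h=8 -> lands@11:R; in-air after throw: [b1@4:L b2@5:R b3@11:R]
Beat 4 (L): throw ball1 h=4 -> lands@8:L; in-air after throw: [b2@5:R b1@8:L b3@11:R]
Beat 5 (R): throw ball2 h=1 -> lands@6:L; in-air after throw: [b2@6:L b1@8:L b3@11:R]
Beat 6 (L): throw ball2 h=3 -> lands@9:R; in-air after throw: [b1@8:L b2@9:R b3@11:R]
Beat 7 (R): throw ball4 h=8 -> lands@15:R; in-air after throw: [b1@8:L b2@9:R b3@11:R b4@15:R]
Beat 8 (L): throw ball1 h=4 -> lands@12:L; in-air after throw: [b2@9:R b3@11:R b1@12:L b4@15:R]
Beat 9 (R): throw ball2 h=1 -> lands@10:L; in-air after throw: [b2@10:L b3@11:R b1@12:L b4@15:R]

Answer: ball3:lands@11:R ball1:lands@12:L ball4:lands@15:R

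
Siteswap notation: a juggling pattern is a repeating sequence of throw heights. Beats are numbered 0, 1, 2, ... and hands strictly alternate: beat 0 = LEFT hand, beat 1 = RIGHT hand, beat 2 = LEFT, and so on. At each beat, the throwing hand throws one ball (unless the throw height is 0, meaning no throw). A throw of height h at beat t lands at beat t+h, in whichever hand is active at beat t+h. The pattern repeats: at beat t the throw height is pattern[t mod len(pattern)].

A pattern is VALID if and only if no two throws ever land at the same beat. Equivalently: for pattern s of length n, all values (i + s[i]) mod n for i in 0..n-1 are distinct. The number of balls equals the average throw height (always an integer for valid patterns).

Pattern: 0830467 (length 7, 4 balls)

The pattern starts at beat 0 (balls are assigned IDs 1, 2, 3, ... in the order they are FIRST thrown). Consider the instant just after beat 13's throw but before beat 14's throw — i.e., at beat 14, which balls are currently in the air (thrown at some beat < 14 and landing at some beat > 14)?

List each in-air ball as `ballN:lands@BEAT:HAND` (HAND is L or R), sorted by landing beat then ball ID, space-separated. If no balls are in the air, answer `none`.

Beat 1 (R): throw ball1 h=8 -> lands@9:R; in-air after throw: [b1@9:R]
Beat 2 (L): throw ball2 h=3 -> lands@5:R; in-air after throw: [b2@5:R b1@9:R]
Beat 4 (L): throw ball3 h=4 -> lands@8:L; in-air after throw: [b2@5:R b3@8:L b1@9:R]
Beat 5 (R): throw ball2 h=6 -> lands@11:R; in-air after throw: [b3@8:L b1@9:R b2@11:R]
Beat 6 (L): throw ball4 h=7 -> lands@13:R; in-air after throw: [b3@8:L b1@9:R b2@11:R b4@13:R]
Beat 8 (L): throw ball3 h=8 -> lands@16:L; in-air after throw: [b1@9:R b2@11:R b4@13:R b3@16:L]
Beat 9 (R): throw ball1 h=3 -> lands@12:L; in-air after throw: [b2@11:R b1@12:L b4@13:R b3@16:L]
Beat 11 (R): throw ball2 h=4 -> lands@15:R; in-air after throw: [b1@12:L b4@13:R b2@15:R b3@16:L]
Beat 12 (L): throw ball1 h=6 -> lands@18:L; in-air after throw: [b4@13:R b2@15:R b3@16:L b1@18:L]
Beat 13 (R): throw ball4 h=7 -> lands@20:L; in-air after throw: [b2@15:R b3@16:L b1@18:L b4@20:L]

Answer: ball2:lands@15:R ball3:lands@16:L ball1:lands@18:L ball4:lands@20:L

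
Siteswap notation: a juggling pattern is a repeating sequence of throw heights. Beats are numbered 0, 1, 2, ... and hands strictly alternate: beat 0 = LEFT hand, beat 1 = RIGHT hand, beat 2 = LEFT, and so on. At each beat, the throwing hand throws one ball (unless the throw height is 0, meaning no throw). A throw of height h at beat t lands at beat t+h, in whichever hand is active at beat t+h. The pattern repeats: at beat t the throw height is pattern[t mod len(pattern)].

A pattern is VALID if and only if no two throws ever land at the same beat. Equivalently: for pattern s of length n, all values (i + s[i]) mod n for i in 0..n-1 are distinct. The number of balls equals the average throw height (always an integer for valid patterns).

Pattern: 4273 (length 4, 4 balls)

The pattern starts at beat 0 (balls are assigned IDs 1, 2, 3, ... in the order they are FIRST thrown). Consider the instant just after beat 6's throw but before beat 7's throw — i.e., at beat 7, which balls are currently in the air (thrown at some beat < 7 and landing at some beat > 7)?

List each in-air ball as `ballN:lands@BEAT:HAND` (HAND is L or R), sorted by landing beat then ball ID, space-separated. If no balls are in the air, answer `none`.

Beat 0 (L): throw ball1 h=4 -> lands@4:L; in-air after throw: [b1@4:L]
Beat 1 (R): throw ball2 h=2 -> lands@3:R; in-air after throw: [b2@3:R b1@4:L]
Beat 2 (L): throw ball3 h=7 -> lands@9:R; in-air after throw: [b2@3:R b1@4:L b3@9:R]
Beat 3 (R): throw ball2 h=3 -> lands@6:L; in-air after throw: [b1@4:L b2@6:L b3@9:R]
Beat 4 (L): throw ball1 h=4 -> lands@8:L; in-air after throw: [b2@6:L b1@8:L b3@9:R]
Beat 5 (R): throw ball4 h=2 -> lands@7:R; in-air after throw: [b2@6:L b4@7:R b1@8:L b3@9:R]
Beat 6 (L): throw ball2 h=7 -> lands@13:R; in-air after throw: [b4@7:R b1@8:L b3@9:R b2@13:R]
Beat 7 (R): throw ball4 h=3 -> lands@10:L; in-air after throw: [b1@8:L b3@9:R b4@10:L b2@13:R]

Answer: ball1:lands@8:L ball3:lands@9:R ball2:lands@13:R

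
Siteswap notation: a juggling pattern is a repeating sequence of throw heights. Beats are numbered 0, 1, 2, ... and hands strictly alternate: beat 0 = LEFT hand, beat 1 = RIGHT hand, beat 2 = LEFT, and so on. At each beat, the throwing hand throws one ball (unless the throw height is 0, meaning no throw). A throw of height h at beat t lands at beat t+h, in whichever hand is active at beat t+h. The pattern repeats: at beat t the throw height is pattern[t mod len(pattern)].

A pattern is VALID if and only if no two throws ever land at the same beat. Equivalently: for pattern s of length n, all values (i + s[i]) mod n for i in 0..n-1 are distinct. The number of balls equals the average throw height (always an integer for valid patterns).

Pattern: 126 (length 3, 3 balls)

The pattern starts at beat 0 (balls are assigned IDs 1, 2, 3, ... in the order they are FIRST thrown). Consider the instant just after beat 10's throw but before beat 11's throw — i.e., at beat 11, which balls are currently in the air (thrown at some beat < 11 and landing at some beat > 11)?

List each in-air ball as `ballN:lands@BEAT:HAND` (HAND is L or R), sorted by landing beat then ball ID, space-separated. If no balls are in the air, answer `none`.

Beat 0 (L): throw ball1 h=1 -> lands@1:R; in-air after throw: [b1@1:R]
Beat 1 (R): throw ball1 h=2 -> lands@3:R; in-air after throw: [b1@3:R]
Beat 2 (L): throw ball2 h=6 -> lands@8:L; in-air after throw: [b1@3:R b2@8:L]
Beat 3 (R): throw ball1 h=1 -> lands@4:L; in-air after throw: [b1@4:L b2@8:L]
Beat 4 (L): throw ball1 h=2 -> lands@6:L; in-air after throw: [b1@6:L b2@8:L]
Beat 5 (R): throw ball3 h=6 -> lands@11:R; in-air after throw: [b1@6:L b2@8:L b3@11:R]
Beat 6 (L): throw ball1 h=1 -> lands@7:R; in-air after throw: [b1@7:R b2@8:L b3@11:R]
Beat 7 (R): throw ball1 h=2 -> lands@9:R; in-air after throw: [b2@8:L b1@9:R b3@11:R]
Beat 8 (L): throw ball2 h=6 -> lands@14:L; in-air after throw: [b1@9:R b3@11:R b2@14:L]
Beat 9 (R): throw ball1 h=1 -> lands@10:L; in-air after throw: [b1@10:L b3@11:R b2@14:L]
Beat 10 (L): throw ball1 h=2 -> lands@12:L; in-air after throw: [b3@11:R b1@12:L b2@14:L]
Beat 11 (R): throw ball3 h=6 -> lands@17:R; in-air after throw: [b1@12:L b2@14:L b3@17:R]

Answer: ball1:lands@12:L ball2:lands@14:L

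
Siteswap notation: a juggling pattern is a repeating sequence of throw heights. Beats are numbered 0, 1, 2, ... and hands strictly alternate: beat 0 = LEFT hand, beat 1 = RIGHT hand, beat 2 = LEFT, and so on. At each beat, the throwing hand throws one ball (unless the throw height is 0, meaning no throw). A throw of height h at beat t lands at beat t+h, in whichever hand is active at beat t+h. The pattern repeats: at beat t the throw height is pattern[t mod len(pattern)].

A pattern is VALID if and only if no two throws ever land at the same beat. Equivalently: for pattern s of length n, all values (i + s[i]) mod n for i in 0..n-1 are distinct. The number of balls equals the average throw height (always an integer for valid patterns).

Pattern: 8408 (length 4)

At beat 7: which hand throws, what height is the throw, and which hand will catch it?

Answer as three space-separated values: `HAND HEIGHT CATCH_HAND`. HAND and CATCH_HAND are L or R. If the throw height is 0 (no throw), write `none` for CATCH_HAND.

Beat 7: 7 mod 2 = 1, so hand = R
Throw height = pattern[7 mod 4] = pattern[3] = 8
Lands at beat 7+8=15, 15 mod 2 = 1, so catch hand = R

Answer: R 8 R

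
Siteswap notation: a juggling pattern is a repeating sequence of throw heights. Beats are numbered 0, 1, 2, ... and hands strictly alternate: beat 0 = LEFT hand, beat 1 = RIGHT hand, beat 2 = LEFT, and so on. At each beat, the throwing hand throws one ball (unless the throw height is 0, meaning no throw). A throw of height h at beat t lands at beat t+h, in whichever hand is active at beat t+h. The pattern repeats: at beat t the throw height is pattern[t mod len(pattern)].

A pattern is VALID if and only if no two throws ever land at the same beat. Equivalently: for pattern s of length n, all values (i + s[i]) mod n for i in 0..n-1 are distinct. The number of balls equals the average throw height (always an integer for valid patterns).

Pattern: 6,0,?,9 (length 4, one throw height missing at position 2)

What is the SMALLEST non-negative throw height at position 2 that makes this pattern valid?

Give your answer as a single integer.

i=0: (0 + 6) mod 4 = 2
i=1: (1 + 0) mod 4 = 1
i=2: s[i]=? (unknown)
i=3: (3 + 9) mod 4 = 0
Known residues: [0, 1, 2]; need a permutation of 0..3, so missing residue r = 3
Need (2 + s) mod 4 = 3; smallest s = (3 - 2) mod 4 = 1

Answer: 1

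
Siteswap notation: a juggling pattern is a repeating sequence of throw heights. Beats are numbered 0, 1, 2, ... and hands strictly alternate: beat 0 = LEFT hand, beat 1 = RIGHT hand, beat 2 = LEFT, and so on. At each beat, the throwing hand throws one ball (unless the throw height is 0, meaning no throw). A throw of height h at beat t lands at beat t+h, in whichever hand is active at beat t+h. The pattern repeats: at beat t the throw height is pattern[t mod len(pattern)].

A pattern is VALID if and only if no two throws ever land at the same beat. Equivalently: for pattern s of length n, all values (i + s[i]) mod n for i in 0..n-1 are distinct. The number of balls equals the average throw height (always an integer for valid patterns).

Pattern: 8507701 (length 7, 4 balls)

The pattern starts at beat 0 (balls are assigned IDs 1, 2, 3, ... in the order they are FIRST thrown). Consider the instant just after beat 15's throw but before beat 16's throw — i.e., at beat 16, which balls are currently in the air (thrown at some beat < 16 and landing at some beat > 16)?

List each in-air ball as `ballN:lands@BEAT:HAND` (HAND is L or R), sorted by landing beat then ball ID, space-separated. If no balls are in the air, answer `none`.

Beat 0 (L): throw ball1 h=8 -> lands@8:L; in-air after throw: [b1@8:L]
Beat 1 (R): throw ball2 h=5 -> lands@6:L; in-air after throw: [b2@6:L b1@8:L]
Beat 3 (R): throw ball3 h=7 -> lands@10:L; in-air after throw: [b2@6:L b1@8:L b3@10:L]
Beat 4 (L): throw ball4 h=7 -> lands@11:R; in-air after throw: [b2@6:L b1@8:L b3@10:L b4@11:R]
Beat 6 (L): throw ball2 h=1 -> lands@7:R; in-air after throw: [b2@7:R b1@8:L b3@10:L b4@11:R]
Beat 7 (R): throw ball2 h=8 -> lands@15:R; in-air after throw: [b1@8:L b3@10:L b4@11:R b2@15:R]
Beat 8 (L): throw ball1 h=5 -> lands@13:R; in-air after throw: [b3@10:L b4@11:R b1@13:R b2@15:R]
Beat 10 (L): throw ball3 h=7 -> lands@17:R; in-air after throw: [b4@11:R b1@13:R b2@15:R b3@17:R]
Beat 11 (R): throw ball4 h=7 -> lands@18:L; in-air after throw: [b1@13:R b2@15:R b3@17:R b4@18:L]
Beat 13 (R): throw ball1 h=1 -> lands@14:L; in-air after throw: [b1@14:L b2@15:R b3@17:R b4@18:L]
Beat 14 (L): throw ball1 h=8 -> lands@22:L; in-air after throw: [b2@15:R b3@17:R b4@18:L b1@22:L]
Beat 15 (R): throw ball2 h=5 -> lands@20:L; in-air after throw: [b3@17:R b4@18:L b2@20:L b1@22:L]

Answer: ball3:lands@17:R ball4:lands@18:L ball2:lands@20:L ball1:lands@22:L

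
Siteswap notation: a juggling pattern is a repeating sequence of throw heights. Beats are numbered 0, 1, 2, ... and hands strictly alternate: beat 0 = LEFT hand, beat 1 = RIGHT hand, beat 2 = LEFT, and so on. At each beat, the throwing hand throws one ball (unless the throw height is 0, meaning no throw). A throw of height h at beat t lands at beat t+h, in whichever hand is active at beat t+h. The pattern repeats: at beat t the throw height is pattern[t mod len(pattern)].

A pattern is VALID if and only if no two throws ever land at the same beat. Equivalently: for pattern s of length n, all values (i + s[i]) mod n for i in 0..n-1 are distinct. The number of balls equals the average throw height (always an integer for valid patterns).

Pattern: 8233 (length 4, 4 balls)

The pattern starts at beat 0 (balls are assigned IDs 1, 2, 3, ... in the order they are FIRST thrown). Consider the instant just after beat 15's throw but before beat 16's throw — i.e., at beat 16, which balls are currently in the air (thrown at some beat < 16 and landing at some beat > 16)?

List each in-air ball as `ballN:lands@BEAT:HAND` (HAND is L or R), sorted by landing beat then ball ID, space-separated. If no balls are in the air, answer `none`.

Beat 0 (L): throw ball1 h=8 -> lands@8:L; in-air after throw: [b1@8:L]
Beat 1 (R): throw ball2 h=2 -> lands@3:R; in-air after throw: [b2@3:R b1@8:L]
Beat 2 (L): throw ball3 h=3 -> lands@5:R; in-air after throw: [b2@3:R b3@5:R b1@8:L]
Beat 3 (R): throw ball2 h=3 -> lands@6:L; in-air after throw: [b3@5:R b2@6:L b1@8:L]
Beat 4 (L): throw ball4 h=8 -> lands@12:L; in-air after throw: [b3@5:R b2@6:L b1@8:L b4@12:L]
Beat 5 (R): throw ball3 h=2 -> lands@7:R; in-air after throw: [b2@6:L b3@7:R b1@8:L b4@12:L]
Beat 6 (L): throw ball2 h=3 -> lands@9:R; in-air after throw: [b3@7:R b1@8:L b2@9:R b4@12:L]
Beat 7 (R): throw ball3 h=3 -> lands@10:L; in-air after throw: [b1@8:L b2@9:R b3@10:L b4@12:L]
Beat 8 (L): throw ball1 h=8 -> lands@16:L; in-air after throw: [b2@9:R b3@10:L b4@12:L b1@16:L]
Beat 9 (R): throw ball2 h=2 -> lands@11:R; in-air after throw: [b3@10:L b2@11:R b4@12:L b1@16:L]
Beat 10 (L): throw ball3 h=3 -> lands@13:R; in-air after throw: [b2@11:R b4@12:L b3@13:R b1@16:L]
Beat 11 (R): throw ball2 h=3 -> lands@14:L; in-air after throw: [b4@12:L b3@13:R b2@14:L b1@16:L]
Beat 12 (L): throw ball4 h=8 -> lands@20:L; in-air after throw: [b3@13:R b2@14:L b1@16:L b4@20:L]
Beat 13 (R): throw ball3 h=2 -> lands@15:R; in-air after throw: [b2@14:L b3@15:R b1@16:L b4@20:L]
Beat 14 (L): throw ball2 h=3 -> lands@17:R; in-air after throw: [b3@15:R b1@16:L b2@17:R b4@20:L]
Beat 15 (R): throw ball3 h=3 -> lands@18:L; in-air after throw: [b1@16:L b2@17:R b3@18:L b4@20:L]
Beat 16 (L): throw ball1 h=8 -> lands@24:L; in-air after throw: [b2@17:R b3@18:L b4@20:L b1@24:L]

Answer: ball2:lands@17:R ball3:lands@18:L ball4:lands@20:L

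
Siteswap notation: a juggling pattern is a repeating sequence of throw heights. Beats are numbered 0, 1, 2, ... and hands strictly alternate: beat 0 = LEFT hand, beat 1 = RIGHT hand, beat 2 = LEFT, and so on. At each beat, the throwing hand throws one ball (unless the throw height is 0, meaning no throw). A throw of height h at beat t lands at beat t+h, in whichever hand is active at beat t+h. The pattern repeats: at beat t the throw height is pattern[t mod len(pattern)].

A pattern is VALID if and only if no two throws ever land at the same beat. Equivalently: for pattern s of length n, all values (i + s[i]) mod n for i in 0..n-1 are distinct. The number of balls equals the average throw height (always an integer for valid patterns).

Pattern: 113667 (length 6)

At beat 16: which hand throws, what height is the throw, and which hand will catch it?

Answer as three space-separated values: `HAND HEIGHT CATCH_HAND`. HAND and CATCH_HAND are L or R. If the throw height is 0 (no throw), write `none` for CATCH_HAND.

Beat 16: 16 mod 2 = 0, so hand = L
Throw height = pattern[16 mod 6] = pattern[4] = 6
Lands at beat 16+6=22, 22 mod 2 = 0, so catch hand = L

Answer: L 6 L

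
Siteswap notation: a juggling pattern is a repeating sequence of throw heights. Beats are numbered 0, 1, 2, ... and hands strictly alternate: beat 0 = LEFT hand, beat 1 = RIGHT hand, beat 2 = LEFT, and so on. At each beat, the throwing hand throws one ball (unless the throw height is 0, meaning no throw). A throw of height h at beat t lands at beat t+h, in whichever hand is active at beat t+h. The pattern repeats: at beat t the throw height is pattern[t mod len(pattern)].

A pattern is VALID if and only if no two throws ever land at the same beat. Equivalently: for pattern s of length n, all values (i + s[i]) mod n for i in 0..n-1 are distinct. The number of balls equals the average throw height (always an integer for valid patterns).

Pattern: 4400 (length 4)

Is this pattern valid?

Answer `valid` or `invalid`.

i=0: (i + s[i]) mod n = (0 + 4) mod 4 = 0
i=1: (i + s[i]) mod n = (1 + 4) mod 4 = 1
i=2: (i + s[i]) mod n = (2 + 0) mod 4 = 2
i=3: (i + s[i]) mod n = (3 + 0) mod 4 = 3
Residues: [0, 1, 2, 3], distinct: True

Answer: valid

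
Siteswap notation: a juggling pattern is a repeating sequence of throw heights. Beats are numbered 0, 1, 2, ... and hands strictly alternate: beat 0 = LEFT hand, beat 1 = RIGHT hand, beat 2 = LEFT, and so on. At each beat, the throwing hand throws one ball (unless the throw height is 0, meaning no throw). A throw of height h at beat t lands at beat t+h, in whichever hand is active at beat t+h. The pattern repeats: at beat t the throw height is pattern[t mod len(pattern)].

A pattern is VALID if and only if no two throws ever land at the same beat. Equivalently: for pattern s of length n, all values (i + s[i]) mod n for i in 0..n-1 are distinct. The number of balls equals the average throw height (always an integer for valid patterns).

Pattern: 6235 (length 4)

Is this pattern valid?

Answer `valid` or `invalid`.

i=0: (i + s[i]) mod n = (0 + 6) mod 4 = 2
i=1: (i + s[i]) mod n = (1 + 2) mod 4 = 3
i=2: (i + s[i]) mod n = (2 + 3) mod 4 = 1
i=3: (i + s[i]) mod n = (3 + 5) mod 4 = 0
Residues: [2, 3, 1, 0], distinct: True

Answer: valid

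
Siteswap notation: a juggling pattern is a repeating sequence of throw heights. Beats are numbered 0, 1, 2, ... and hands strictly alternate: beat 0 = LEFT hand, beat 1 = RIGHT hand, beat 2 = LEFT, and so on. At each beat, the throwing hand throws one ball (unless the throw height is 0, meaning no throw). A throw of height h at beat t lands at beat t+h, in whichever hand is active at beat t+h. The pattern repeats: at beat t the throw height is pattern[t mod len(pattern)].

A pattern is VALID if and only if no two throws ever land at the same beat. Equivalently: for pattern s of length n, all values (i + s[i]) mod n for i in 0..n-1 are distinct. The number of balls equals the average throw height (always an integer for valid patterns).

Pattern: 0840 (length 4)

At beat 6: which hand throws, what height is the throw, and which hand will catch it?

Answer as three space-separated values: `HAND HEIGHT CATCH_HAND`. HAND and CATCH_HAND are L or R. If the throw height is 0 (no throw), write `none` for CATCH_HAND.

Answer: L 4 L

Derivation:
Beat 6: 6 mod 2 = 0, so hand = L
Throw height = pattern[6 mod 4] = pattern[2] = 4
Lands at beat 6+4=10, 10 mod 2 = 0, so catch hand = L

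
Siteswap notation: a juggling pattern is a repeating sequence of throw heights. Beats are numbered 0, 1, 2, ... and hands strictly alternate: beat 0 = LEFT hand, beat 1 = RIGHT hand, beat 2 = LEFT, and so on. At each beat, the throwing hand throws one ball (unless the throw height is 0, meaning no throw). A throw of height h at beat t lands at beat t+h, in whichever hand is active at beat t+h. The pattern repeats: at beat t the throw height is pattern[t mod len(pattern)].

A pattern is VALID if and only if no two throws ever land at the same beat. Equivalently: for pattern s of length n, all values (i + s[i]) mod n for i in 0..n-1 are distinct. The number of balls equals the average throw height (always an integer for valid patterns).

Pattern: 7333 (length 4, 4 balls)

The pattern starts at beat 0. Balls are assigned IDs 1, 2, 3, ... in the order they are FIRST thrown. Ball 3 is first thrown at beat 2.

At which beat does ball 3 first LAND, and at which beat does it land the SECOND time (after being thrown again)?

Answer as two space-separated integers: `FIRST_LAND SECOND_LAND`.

Beat 0 (L): throw ball1 h=7 -> lands@7:R; in-air after throw: [b1@7:R]
Beat 1 (R): throw ball2 h=3 -> lands@4:L; in-air after throw: [b2@4:L b1@7:R]
Beat 2 (L): throw ball3 h=3 -> lands@5:R; in-air after throw: [b2@4:L b3@5:R b1@7:R]
Beat 3 (R): throw ball4 h=3 -> lands@6:L; in-air after throw: [b2@4:L b3@5:R b4@6:L b1@7:R]
Beat 4 (L): throw ball2 h=7 -> lands@11:R; in-air after throw: [b3@5:R b4@6:L b1@7:R b2@11:R]
Beat 5 (R): throw ball3 h=3 -> lands@8:L; in-air after throw: [b4@6:L b1@7:R b3@8:L b2@11:R]
Beat 6 (L): throw ball4 h=3 -> lands@9:R; in-air after throw: [b1@7:R b3@8:L b4@9:R b2@11:R]
Beat 7 (R): throw ball1 h=3 -> lands@10:L; in-air after throw: [b3@8:L b4@9:R b1@10:L b2@11:R]
Beat 8 (L): throw ball3 h=7 -> lands@15:R; in-air after throw: [b4@9:R b1@10:L b2@11:R b3@15:R]
Ball 3: thrown@2 h=3 -> first land @5; rethrown@5 h=3 -> second land @8

Answer: 5 8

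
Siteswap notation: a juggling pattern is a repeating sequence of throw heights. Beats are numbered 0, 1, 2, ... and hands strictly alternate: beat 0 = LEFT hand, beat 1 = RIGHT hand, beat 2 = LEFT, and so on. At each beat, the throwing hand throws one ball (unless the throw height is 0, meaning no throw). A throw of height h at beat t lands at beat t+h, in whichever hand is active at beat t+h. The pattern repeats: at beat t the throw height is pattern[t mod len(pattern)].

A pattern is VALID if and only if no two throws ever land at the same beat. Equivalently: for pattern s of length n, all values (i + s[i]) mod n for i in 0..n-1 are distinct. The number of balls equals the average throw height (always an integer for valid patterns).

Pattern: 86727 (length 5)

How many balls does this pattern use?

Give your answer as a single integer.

Answer: 6

Derivation:
Pattern = [8, 6, 7, 2, 7], length n = 5
  position 0: throw height = 8, running sum = 8
  position 1: throw height = 6, running sum = 14
  position 2: throw height = 7, running sum = 21
  position 3: throw height = 2, running sum = 23
  position 4: throw height = 7, running sum = 30
Total sum = 30; balls = sum / n = 30 / 5 = 6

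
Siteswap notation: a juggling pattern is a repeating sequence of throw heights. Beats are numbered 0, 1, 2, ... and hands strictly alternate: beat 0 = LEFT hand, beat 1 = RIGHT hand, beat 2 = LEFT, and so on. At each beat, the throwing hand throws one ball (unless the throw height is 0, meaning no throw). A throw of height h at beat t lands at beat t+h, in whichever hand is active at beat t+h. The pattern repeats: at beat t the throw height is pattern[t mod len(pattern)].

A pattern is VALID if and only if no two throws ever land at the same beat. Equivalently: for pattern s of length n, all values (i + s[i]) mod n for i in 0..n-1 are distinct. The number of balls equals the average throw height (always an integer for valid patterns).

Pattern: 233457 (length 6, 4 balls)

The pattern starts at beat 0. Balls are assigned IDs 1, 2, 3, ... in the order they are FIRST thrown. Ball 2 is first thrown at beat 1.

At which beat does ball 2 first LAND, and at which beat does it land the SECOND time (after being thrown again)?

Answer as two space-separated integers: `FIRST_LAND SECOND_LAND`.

Answer: 4 9

Derivation:
Beat 0 (L): throw ball1 h=2 -> lands@2:L; in-air after throw: [b1@2:L]
Beat 1 (R): throw ball2 h=3 -> lands@4:L; in-air after throw: [b1@2:L b2@4:L]
Beat 2 (L): throw ball1 h=3 -> lands@5:R; in-air after throw: [b2@4:L b1@5:R]
Beat 3 (R): throw ball3 h=4 -> lands@7:R; in-air after throw: [b2@4:L b1@5:R b3@7:R]
Beat 4 (L): throw ball2 h=5 -> lands@9:R; in-air after throw: [b1@5:R b3@7:R b2@9:R]
Beat 5 (R): throw ball1 h=7 -> lands@12:L; in-air after throw: [b3@7:R b2@9:R b1@12:L]
Beat 6 (L): throw ball4 h=2 -> lands@8:L; in-air after throw: [b3@7:R b4@8:L b2@9:R b1@12:L]
Beat 7 (R): throw ball3 h=3 -> lands@10:L; in-air after throw: [b4@8:L b2@9:R b3@10:L b1@12:L]
Beat 8 (L): throw ball4 h=3 -> lands@11:R; in-air after throw: [b2@9:R b3@10:L b4@11:R b1@12:L]
Beat 9 (R): throw ball2 h=4 -> lands@13:R; in-air after throw: [b3@10:L b4@11:R b1@12:L b2@13:R]
Ball 2: thrown@1 h=3 -> first land @4; rethrown@4 h=5 -> second land @9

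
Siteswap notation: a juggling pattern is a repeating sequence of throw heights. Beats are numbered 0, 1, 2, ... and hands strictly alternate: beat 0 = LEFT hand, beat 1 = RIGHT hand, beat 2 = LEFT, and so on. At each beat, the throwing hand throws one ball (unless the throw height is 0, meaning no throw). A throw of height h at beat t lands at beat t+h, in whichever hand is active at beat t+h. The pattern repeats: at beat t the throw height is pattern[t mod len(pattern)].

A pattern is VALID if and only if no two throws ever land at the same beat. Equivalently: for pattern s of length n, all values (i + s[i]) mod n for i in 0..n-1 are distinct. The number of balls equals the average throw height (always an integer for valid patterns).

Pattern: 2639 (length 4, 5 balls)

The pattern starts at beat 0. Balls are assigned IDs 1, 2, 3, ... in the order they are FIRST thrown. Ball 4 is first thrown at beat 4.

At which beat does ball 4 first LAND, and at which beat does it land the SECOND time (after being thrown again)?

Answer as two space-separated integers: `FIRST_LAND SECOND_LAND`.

Beat 0 (L): throw ball1 h=2 -> lands@2:L; in-air after throw: [b1@2:L]
Beat 1 (R): throw ball2 h=6 -> lands@7:R; in-air after throw: [b1@2:L b2@7:R]
Beat 2 (L): throw ball1 h=3 -> lands@5:R; in-air after throw: [b1@5:R b2@7:R]
Beat 3 (R): throw ball3 h=9 -> lands@12:L; in-air after throw: [b1@5:R b2@7:R b3@12:L]
Beat 4 (L): throw ball4 h=2 -> lands@6:L; in-air after throw: [b1@5:R b4@6:L b2@7:R b3@12:L]
Beat 5 (R): throw ball1 h=6 -> lands@11:R; in-air after throw: [b4@6:L b2@7:R b1@11:R b3@12:L]
Beat 6 (L): throw ball4 h=3 -> lands@9:R; in-air after throw: [b2@7:R b4@9:R b1@11:R b3@12:L]
Beat 7 (R): throw ball2 h=9 -> lands@16:L; in-air after throw: [b4@9:R b1@11:R b3@12:L b2@16:L]
Beat 8 (L): throw ball5 h=2 -> lands@10:L; in-air after throw: [b4@9:R b5@10:L b1@11:R b3@12:L b2@16:L]
Beat 9 (R): throw ball4 h=6 -> lands@15:R; in-air after throw: [b5@10:L b1@11:R b3@12:L b4@15:R b2@16:L]
Ball 4: thrown@4 h=2 -> first land @6; rethrown@6 h=3 -> second land @9

Answer: 6 9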